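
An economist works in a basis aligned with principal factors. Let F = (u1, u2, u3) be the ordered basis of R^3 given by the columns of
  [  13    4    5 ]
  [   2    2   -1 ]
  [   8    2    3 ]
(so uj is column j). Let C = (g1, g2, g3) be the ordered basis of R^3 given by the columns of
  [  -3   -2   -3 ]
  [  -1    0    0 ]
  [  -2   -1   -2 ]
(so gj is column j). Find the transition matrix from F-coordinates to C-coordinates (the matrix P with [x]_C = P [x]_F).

Take x = uj: its F-coordinates are the j-th standard unit vector, so P e_j — column j of P — equals [uj]_C.
u1 = -2g1 - 2g2 - g3, giving column 1 = [-2, -2, -1]; repeating for each j gives P = [[-2, -2, 1], [-2, -2, -1], [-1, 2, -2]].

[[-2, -2, 1], [-2, -2, -1], [-1, 2, -2]]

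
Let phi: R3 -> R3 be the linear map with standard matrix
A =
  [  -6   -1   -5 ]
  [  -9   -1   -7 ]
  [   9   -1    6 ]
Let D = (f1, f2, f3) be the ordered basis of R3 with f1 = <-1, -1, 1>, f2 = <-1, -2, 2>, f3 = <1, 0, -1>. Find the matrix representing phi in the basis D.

[[-3, -3, -2], [0, 3, 2], [-1, -2, -1]]

With P the matrix whose columns are f1, ..., f3, [phi]_D = P^(-1) A P.
Column by column: phi(f1) = A f1 = <2, 3, -2>; its D-coordinates <-3, 0, -1> give column 1.
Continuing for each basis vector yields [phi]_D = [[-3, -3, -2], [0, 3, 2], [-1, -2, -1]].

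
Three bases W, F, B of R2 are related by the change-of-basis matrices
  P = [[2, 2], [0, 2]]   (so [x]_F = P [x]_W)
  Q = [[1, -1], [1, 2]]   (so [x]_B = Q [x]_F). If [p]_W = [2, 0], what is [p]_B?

Composing the changes, [p]_B = Q P [p]_W.
Q P = [[2, 0], [2, 6]]; applying this to [2, 0] gives [4, 4].

[4, 4]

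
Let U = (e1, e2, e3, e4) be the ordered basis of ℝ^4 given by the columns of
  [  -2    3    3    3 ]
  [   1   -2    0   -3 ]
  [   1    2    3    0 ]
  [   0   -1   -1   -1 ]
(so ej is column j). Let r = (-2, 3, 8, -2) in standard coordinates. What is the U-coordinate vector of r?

We seek scalars with c_1 e1 + ... + c_4 e4 = r; equivalently solve M c = r where the columns of M are e1, ..., e4.
Gaussian elimination on [M | r] yields c = (4, -1, 2, 1).
Check: 4e1 - e2 + 2e3 + e4 = (-2, 3, 8, -2).

(4, -1, 2, 1)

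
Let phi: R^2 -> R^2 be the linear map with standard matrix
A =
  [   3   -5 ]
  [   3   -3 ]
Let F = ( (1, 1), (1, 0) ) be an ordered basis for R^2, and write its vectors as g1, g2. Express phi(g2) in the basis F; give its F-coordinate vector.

Compute phi(g2) = A g2 = (3, 3) in standard coordinates.
Then write this in F-coordinates: solve for y in y_1 g1 + y_2 g2 = (3, 3).
This gives y = (3, 0), which is column 2 of [phi]_F.

(3, 0)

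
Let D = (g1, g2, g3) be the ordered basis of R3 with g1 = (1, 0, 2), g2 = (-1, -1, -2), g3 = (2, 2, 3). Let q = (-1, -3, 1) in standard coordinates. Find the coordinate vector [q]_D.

Write q = c_1 g1 + ... + c_3 g3 and solve for the c_i.
Row-reducing the augmented matrix [M | q] gives c = (2, -3, -3).
Check: 2g1 - 3g2 - 3g3 = (-1, -3, 1).

(2, -3, -3)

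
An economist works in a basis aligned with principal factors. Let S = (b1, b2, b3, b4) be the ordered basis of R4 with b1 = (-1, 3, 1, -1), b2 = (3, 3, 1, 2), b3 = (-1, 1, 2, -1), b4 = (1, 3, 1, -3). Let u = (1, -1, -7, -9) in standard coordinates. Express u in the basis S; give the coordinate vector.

(0, -2, -4, 3)

Write u = c_1 b1 + ... + c_4 b4 and solve for the c_i.
Row-reducing the augmented matrix [M | u] gives c = (0, -2, -4, 3).
Check: 0·b1 - 2b2 - 4b3 + 3b4 = (1, -1, -7, -9).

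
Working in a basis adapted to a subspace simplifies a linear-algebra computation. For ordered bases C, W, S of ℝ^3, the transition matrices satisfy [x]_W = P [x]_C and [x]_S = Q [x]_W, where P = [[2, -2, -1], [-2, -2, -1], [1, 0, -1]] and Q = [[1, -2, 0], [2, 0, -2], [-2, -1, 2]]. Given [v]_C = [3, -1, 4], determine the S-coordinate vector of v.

Apply P to get W-coordinates [4, -8, -1], then Q to get S-coordinates.
The result is [v]_S = [20, 10, -2].

[20, 10, -2]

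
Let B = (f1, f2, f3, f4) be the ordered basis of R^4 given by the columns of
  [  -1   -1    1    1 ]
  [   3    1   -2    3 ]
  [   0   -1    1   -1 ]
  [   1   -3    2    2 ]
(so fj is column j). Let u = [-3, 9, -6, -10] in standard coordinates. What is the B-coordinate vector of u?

Write u = c_1 f1 + ... + c_4 f4 and solve for the c_i.
Solving this 4x4 system gives c = (-1, 1, -4, 1).
Check: -f1 + f2 - 4f3 + f4 = [-3, 9, -6, -10].

[-1, 1, -4, 1]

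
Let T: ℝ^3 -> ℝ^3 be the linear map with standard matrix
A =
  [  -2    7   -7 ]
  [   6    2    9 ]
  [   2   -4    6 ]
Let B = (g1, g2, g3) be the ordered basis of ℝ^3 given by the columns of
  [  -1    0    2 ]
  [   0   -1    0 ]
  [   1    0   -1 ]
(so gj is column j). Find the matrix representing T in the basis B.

The j-th column of [T]_B is [T(gj)]_B.
T(g1) = A g1 = [-5, 3, 4] = 3g1 - 3g2 - g3, so column 1 is [3, -3, -1].
Repeating for g2, g3 and assembling the columns gives [[3, 1, -1], [-3, 2, -3], [-1, -3, 1]].

[[3, 1, -1], [-3, 2, -3], [-1, -3, 1]]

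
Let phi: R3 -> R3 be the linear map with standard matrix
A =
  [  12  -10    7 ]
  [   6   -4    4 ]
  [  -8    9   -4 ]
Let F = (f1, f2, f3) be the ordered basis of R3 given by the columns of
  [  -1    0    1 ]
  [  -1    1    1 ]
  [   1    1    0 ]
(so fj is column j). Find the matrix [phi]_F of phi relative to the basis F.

Let P have columns f1, ..., f3. Then [phi]_F = P^(-1) A P.
Here det P = -1, so P^(-1) is integer; computing A P first and then P^(-1)(A P) gives [[-2, 2, 1], [-3, 3, 0], [3, -1, 3]].

[[-2, 2, 1], [-3, 3, 0], [3, -1, 3]]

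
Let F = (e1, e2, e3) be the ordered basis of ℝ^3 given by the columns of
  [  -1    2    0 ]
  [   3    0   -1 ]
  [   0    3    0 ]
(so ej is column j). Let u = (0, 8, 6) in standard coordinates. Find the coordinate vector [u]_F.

Write u = c_1 e1 + ... + c_3 e3 and solve for the c_i.
Solving this 3x3 system gives c = (4, 2, 4).
Check: 4e1 + 2e2 + 4e3 = (0, 8, 6).

(4, 2, 4)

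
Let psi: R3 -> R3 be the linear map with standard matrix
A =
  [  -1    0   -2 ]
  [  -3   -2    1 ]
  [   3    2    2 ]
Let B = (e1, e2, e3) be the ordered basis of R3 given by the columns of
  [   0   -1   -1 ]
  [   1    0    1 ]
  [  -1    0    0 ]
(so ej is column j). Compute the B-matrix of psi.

With P the matrix whose columns are e1, ..., e3, [psi]_B = P^(-1) A P.
Column by column: psi(e1) = A e1 = (2, -3, 0); its B-coordinates (0, 1, -3) give column 1.
Continuing for each basis vector yields [psi]_B = [[0, 3, 1], [1, -1, -1], [-3, 0, 0]].

[[0, 3, 1], [1, -1, -1], [-3, 0, 0]]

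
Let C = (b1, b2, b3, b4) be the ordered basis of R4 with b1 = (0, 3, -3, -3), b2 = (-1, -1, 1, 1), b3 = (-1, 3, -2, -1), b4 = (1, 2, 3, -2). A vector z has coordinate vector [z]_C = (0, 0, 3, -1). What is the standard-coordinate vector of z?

(-4, 7, -9, -1)

The coordinates say z = 0·b1 + 0·b2 + 3b3 - b4; adding the scaled basis vectors gives (-4, 7, -9, -1).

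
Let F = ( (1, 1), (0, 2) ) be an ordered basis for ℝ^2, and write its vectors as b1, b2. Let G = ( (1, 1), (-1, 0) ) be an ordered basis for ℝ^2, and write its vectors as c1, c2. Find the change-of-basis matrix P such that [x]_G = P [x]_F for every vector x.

Take x = bj: its F-coordinates are the j-th standard unit vector, so P e_j — column j of P — equals [bj]_G.
b1 = c1 + 0·c2, giving column 1 = (1, 0); repeating for each j gives P = [[1, 2], [0, 2]].

[[1, 2], [0, 2]]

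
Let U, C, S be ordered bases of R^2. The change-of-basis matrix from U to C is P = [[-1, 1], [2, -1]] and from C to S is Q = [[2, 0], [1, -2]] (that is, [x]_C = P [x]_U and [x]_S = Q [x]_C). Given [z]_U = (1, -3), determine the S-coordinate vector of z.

Composing the changes, [z]_S = Q P [z]_U.
Q P = [[-2, 2], [-5, 3]]; applying this to (1, -3) gives (-8, -14).

(-8, -14)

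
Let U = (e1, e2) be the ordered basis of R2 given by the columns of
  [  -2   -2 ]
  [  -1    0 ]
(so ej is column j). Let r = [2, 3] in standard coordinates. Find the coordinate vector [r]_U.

[-3, 2]

We seek scalars with c_1 e1 + c_2 e2 = r; equivalently solve M c = r where the columns of M are e1, e2.
System: -2c_1 - 2c_2 = 2, -c_1 + 0c_2 = 3; solving gives c_1 = -3, c_2 = 2.
Check: -3e1 + 2e2 = [2, 3].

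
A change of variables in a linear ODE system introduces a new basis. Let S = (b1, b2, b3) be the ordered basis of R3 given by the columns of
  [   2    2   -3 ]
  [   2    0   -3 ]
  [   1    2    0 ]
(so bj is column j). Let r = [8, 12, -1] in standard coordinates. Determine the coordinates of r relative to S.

Write r = c_1 b1 + ... + c_3 b3 and solve for the c_i.
Gaussian elimination on [M | r] yields c = (3, -2, -2).
Check: 3b1 - 2b2 - 2b3 = [8, 12, -1].

[3, -2, -2]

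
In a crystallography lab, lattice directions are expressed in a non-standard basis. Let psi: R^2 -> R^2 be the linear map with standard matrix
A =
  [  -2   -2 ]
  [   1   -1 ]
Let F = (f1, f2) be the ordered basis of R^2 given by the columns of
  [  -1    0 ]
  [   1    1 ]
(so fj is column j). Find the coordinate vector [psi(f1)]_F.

(0, -2)

Compute psi(f1) = A f1 = (0, -2) in standard coordinates.
Then write this in F-coordinates: solve for y in y_1 f1 + y_2 f2 = (0, -2).
This gives y = (0, -2), which is column 1 of [psi]_F.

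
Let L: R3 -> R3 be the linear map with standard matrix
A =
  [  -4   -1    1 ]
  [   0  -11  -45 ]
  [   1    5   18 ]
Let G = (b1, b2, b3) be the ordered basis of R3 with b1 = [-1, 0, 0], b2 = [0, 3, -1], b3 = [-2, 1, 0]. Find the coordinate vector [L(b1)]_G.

Column 1 of [L]_G is the G-coordinate vector of L(b1).
In standard coordinates L(b1) = A b1 = [4, 0, -1].
Converting to G: [4, 0, -1] = 2b1 + b2 - 3b3, so the coordinate vector is [2, 1, -3].

[2, 1, -3]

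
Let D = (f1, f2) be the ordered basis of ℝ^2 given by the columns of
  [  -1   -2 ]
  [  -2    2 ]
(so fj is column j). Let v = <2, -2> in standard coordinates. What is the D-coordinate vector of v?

[v]_D is the unique c with M c = v, where M has columns f1, f2.
System: -c_1 - 2c_2 = 2, -2c_1 + 2c_2 = -2; solving gives c_1 = 0, c_2 = -1.
Check: 0·f1 - f2 = <2, -2>.

<0, -1>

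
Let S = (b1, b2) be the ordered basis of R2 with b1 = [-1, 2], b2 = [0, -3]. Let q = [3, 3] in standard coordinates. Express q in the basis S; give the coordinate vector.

[q]_S is the unique c with M c = q, where M has columns b1, b2.
System: -c_1 + 0c_2 = 3, 2c_1 - 3c_2 = 3; solving gives c_1 = -3, c_2 = -3.
Check: -3b1 - 3b2 = [3, 3].

[-3, -3]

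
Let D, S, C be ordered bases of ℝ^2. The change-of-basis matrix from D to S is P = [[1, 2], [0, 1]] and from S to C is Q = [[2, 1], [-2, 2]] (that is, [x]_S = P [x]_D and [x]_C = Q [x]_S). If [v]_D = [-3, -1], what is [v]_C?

Composing the changes, [v]_C = Q P [v]_D.
Q P = [[2, 5], [-2, -2]]; applying this to [-3, -1] gives [-11, 8].

[-11, 8]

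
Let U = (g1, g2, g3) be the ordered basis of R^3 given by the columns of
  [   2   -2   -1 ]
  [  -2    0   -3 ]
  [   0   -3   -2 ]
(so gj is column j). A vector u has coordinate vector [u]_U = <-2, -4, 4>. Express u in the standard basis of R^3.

The coordinates say u = -2g1 - 4g2 + 4g3; adding the scaled basis vectors gives <0, -8, 4>.

<0, -8, 4>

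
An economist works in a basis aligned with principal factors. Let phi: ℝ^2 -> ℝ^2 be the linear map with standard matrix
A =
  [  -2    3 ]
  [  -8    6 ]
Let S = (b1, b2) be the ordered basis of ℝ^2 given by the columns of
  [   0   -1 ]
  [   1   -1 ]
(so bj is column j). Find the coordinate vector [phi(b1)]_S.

Compute phi(b1) = A b1 = <3, 6> in standard coordinates.
Then write this in S-coordinates: solve for y in y_1 b1 + y_2 b2 = <3, 6>.
This gives y = <3, -3>, which is column 1 of [phi]_S.

<3, -3>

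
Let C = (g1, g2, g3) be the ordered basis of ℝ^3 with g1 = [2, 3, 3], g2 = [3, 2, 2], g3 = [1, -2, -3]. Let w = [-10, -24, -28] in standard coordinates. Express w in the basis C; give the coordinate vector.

[-4, -2, 4]

[w]_C is the unique c with M c = w, where M has columns g1, ..., g3.
Row-reducing the augmented matrix [M | w] gives c = (-4, -2, 4).
Check: -4g1 - 2g2 + 4g3 = [-10, -24, -28].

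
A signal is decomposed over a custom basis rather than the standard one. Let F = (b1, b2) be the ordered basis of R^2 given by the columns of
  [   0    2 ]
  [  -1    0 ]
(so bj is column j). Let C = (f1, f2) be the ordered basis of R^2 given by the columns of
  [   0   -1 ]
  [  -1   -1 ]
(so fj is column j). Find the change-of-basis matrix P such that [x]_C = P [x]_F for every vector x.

[[1, 2], [0, -2]]

Take x = bj: its F-coordinates are the j-th standard unit vector, so P e_j — column j of P — equals [bj]_C.
b1 = f1 + 0·f2, giving column 1 = [1, 0]; repeating for each j gives P = [[1, 2], [0, -2]].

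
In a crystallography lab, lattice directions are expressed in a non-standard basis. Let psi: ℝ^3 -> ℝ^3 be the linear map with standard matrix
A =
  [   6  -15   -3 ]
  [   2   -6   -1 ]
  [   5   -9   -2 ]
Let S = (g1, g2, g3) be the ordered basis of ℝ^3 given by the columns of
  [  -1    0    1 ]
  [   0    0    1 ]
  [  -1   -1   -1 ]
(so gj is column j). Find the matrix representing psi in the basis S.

The j-th column of [psi]_S is [psi(gj)]_S.
psi(g1) = A g1 = <-3, -1, -3> = 2g1 + 2g2 - g3, so column 1 is <2, 2, -1>.
Repeating for g2, g3 and assembling the columns gives [[2, -2, 3], [2, -1, 2], [-1, 1, -3]].

[[2, -2, 3], [2, -1, 2], [-1, 1, -3]]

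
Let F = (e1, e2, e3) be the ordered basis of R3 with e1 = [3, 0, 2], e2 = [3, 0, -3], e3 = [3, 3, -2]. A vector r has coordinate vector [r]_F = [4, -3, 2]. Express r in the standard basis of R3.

The coordinates say r = 4e1 - 3e2 + 2e3; adding the scaled basis vectors gives [9, 6, 13].

[9, 6, 13]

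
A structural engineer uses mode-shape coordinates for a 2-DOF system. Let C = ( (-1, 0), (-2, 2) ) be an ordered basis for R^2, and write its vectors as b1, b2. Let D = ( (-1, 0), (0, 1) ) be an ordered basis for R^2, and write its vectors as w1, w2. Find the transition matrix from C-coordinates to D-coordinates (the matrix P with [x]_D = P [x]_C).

[[1, 2], [0, 2]]

Take x = bj: its C-coordinates are the j-th standard unit vector, so P e_j — column j of P — equals [bj]_D.
b1 = w1 + 0·w2, giving column 1 = (1, 0); repeating for each j gives P = [[1, 2], [0, 2]].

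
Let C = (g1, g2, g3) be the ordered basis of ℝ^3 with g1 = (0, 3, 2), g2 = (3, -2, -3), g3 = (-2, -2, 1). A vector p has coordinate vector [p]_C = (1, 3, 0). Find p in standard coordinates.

The coordinates say p = g1 + 3g2 + 0·g3; adding the scaled basis vectors gives (9, -3, -7).

(9, -3, -7)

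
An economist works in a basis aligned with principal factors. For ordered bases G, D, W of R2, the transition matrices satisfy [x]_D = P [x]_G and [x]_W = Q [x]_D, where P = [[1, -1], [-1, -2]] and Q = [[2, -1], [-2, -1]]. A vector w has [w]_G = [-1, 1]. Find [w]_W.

Apply P to get D-coordinates [-2, -1], then Q to get W-coordinates.
The result is [w]_W = [-3, 5].

[-3, 5]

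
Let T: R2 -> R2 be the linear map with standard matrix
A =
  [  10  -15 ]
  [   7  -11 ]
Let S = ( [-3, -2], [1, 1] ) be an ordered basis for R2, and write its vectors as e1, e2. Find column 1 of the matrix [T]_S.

Compute T(e1) = A e1 = [0, 1] in standard coordinates.
Then write this in S-coordinates: solve for y in y_1 e1 + y_2 e2 = [0, 1].
This gives y = [1, 3], which is column 1 of [T]_S.

[1, 3]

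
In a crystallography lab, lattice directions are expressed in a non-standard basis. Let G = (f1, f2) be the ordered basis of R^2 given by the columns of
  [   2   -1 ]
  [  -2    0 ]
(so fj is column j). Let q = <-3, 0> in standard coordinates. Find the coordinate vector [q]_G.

We seek scalars with c_1 f1 + c_2 f2 = q; equivalently solve M c = q where the columns of M are f1, f2.
System: 2c_1 - c_2 = -3, -2c_1 + 0c_2 = 0; solving gives c_1 = 0, c_2 = 3.
Check: 0·f1 + 3f2 = <-3, 0>.

<0, 3>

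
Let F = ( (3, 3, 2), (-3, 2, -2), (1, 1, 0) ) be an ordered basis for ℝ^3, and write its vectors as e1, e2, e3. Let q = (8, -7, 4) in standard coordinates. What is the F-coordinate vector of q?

Write q = c_1 e1 + ... + c_3 e3 and solve for the c_i.
Row-reducing the augmented matrix [M | q] gives c = (-1, -3, 2).
Check: -e1 - 3e2 + 2e3 = (8, -7, 4).

(-1, -3, 2)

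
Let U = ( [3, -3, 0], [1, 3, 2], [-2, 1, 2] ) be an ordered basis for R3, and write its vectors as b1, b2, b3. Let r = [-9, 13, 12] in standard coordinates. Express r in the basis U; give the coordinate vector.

We seek scalars with c_1 b1 + ... + c_3 b3 = r; equivalently solve M c = r where the columns of M are b1, ..., b3.
Row-reducing the augmented matrix [M | r] gives c = (-1, 2, 4).
Check: -b1 + 2b2 + 4b3 = [-9, 13, 12].

[-1, 2, 4]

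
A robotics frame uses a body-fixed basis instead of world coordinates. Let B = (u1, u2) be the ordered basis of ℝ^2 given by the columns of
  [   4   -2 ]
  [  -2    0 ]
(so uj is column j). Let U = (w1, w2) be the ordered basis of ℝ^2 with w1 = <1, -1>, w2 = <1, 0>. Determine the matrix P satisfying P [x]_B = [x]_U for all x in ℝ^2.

[[2, 0], [2, -2]]

Take x = uj: its B-coordinates are the j-th standard unit vector, so P e_j — column j of P — equals [uj]_U.
u1 = 2w1 + 2w2, giving column 1 = <2, 2>; repeating for each j gives P = [[2, 0], [2, -2]].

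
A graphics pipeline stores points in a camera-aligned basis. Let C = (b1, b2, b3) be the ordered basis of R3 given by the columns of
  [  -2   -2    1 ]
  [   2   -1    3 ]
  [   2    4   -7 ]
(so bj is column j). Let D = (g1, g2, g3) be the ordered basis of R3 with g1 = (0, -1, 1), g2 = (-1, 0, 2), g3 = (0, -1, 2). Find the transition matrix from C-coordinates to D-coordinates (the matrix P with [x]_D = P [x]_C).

[[-2, 2, -1], [2, 2, -1], [0, -1, -2]]

Column j of P is [bj]_D, since P maps C-coordinates to D-coordinates.
Expressing b1 in D: b1 = -2g1 + 2g2 + 0·g3, so column 1 of P is (-2, 2, 0).
Doing the same for each bj gives P = [[-2, 2, -1], [2, 2, -1], [0, -1, -2]].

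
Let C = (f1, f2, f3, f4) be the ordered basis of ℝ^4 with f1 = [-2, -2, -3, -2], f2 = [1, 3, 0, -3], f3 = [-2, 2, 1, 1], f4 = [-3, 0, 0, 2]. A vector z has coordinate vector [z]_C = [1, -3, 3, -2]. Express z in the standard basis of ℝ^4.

[-5, -5, 0, 6]

By definition z = f1 - 3f2 + 3f3 - 2f4.
Summing componentwise gives [-5, -5, 0, 6].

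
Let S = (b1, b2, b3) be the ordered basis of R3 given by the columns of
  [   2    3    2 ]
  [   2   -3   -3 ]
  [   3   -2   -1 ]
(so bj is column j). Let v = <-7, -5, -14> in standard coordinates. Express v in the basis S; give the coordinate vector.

[v]_S is the unique c with M c = v, where M has columns b1, ..., b3.
Gaussian elimination on [M | v] yields c = (-4, 3, -4).
Check: -4b1 + 3b2 - 4b3 = <-7, -5, -14>.

<-4, 3, -4>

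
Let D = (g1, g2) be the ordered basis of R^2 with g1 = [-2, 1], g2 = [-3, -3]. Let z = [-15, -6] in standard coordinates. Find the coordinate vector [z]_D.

[3, 3]

We seek scalars with c_1 g1 + c_2 g2 = z; equivalently solve M c = z where the columns of M are g1, g2.
System: -2c_1 - 3c_2 = -15, c_1 - 3c_2 = -6; solving gives c_1 = 3, c_2 = 3.
Check: 3g1 + 3g2 = [-15, -6].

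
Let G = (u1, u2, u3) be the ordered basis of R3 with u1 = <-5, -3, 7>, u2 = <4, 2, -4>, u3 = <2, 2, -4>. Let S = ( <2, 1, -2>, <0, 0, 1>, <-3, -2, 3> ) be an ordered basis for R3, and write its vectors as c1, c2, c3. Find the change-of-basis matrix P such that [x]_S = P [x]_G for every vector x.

Column j of P is [uj]_S, since P maps G-coordinates to S-coordinates.
Expressing u1 in S: u1 = -c1 + 2c2 + c3, so column 1 of P is <-1, 2, 1>.
Doing the same for each uj gives P = [[-1, 2, -2], [2, 0, -2], [1, 0, -2]].

[[-1, 2, -2], [2, 0, -2], [1, 0, -2]]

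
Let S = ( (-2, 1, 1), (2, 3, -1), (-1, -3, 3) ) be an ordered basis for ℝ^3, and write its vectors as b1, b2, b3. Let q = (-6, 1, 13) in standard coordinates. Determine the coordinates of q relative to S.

(4, 3, 4)

Write q = c_1 b1 + ... + c_3 b3 and solve for the c_i.
Gaussian elimination on [M | q] yields c = (4, 3, 4).
Check: 4b1 + 3b2 + 4b3 = (-6, 1, 13).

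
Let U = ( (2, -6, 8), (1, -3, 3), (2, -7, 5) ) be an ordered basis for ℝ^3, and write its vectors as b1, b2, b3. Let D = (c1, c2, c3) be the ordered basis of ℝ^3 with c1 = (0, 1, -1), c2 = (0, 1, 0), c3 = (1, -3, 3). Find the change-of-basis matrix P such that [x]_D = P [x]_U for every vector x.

[[-2, 0, 1], [2, 0, -2], [2, 1, 2]]

Take x = bj: its U-coordinates are the j-th standard unit vector, so P e_j — column j of P — equals [bj]_D.
b1 = -2c1 + 2c2 + 2c3, giving column 1 = (-2, 2, 2); repeating for each j gives P = [[-2, 0, 1], [2, 0, -2], [2, 1, 2]].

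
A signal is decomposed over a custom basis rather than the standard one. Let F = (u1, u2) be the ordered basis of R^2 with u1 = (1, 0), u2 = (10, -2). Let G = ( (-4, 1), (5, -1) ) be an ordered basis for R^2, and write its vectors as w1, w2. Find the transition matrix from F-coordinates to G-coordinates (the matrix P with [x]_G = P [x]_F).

Let M have columns uj and N have columns wj. Then for every x, N [x]_G = x = M [x]_F, so P = N^(-1) M.
Since det N = -1, N^(-1) has integer entries; multiplying gives P = [[1, 0], [1, 2]].

[[1, 0], [1, 2]]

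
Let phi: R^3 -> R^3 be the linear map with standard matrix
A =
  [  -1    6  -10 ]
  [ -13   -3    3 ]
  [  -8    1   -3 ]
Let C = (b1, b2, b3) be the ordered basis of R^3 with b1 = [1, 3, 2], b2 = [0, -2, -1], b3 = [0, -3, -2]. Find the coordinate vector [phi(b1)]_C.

Column 1 of [phi]_C is the C-coordinate vector of phi(b1).
In standard coordinates phi(b1) = A b1 = [-3, -16, -11].
Converting to C: [-3, -16, -11] = -3b1 - b2 + 3b3, so the coordinate vector is [-3, -1, 3].

[-3, -1, 3]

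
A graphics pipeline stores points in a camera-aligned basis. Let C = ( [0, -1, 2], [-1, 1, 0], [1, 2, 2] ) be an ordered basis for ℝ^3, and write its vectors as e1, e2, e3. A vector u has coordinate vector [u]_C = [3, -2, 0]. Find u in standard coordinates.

[2, -5, 6]

u = M [u]_C, where M has columns e1, ..., e3.
Carrying out the matrix-vector product, u = [2, -5, 6].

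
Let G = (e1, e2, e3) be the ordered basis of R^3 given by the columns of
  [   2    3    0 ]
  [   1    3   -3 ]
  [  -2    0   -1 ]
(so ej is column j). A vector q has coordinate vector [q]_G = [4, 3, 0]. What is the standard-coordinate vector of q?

[17, 13, -8]

The coordinates say q = 4e1 + 3e2 + 0·e3; adding the scaled basis vectors gives [17, 13, -8].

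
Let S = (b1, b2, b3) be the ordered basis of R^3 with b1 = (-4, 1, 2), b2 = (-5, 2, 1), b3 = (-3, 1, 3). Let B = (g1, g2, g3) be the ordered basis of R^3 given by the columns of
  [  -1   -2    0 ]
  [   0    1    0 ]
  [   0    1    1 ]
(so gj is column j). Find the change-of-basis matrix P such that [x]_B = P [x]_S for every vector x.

[[2, 1, 1], [1, 2, 1], [1, -1, 2]]

Let M have columns bj and N have columns gj. Then for every x, N [x]_B = x = M [x]_S, so P = N^(-1) M.
Since det N = -1, N^(-1) has integer entries; multiplying gives P = [[2, 1, 1], [1, 2, 1], [1, -1, 2]].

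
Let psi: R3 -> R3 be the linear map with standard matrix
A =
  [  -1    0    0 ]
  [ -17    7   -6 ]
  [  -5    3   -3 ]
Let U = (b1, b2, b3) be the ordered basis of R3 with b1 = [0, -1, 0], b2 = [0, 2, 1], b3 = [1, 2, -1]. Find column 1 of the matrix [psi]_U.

Compute psi(b1) = A b1 = [0, -7, -3] in standard coordinates.
Then write this in U-coordinates: solve for y in y_1 b1 + ... + y_3 b3 = [0, -7, -3].
This gives y = [1, -3, 0], which is column 1 of [psi]_U.

[1, -3, 0]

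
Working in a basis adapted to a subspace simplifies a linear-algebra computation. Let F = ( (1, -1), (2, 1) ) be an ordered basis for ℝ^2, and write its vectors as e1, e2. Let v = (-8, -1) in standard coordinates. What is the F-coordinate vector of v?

(-2, -3)

[v]_F is the unique c with M c = v, where M has columns e1, e2.
System: c_1 + 2c_2 = -8, -c_1 + c_2 = -1; solving gives c_1 = -2, c_2 = -3.
Check: -2e1 - 3e2 = (-8, -1).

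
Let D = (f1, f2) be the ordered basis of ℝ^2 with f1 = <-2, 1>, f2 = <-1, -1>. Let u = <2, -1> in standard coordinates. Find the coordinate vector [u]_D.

We seek scalars with c_1 f1 + c_2 f2 = u; equivalently solve M c = u where the columns of M are f1, f2.
System: -2c_1 - c_2 = 2, c_1 - c_2 = -1; solving gives c_1 = -1, c_2 = 0.
Check: -f1 + 0·f2 = <2, -1>.

<-1, 0>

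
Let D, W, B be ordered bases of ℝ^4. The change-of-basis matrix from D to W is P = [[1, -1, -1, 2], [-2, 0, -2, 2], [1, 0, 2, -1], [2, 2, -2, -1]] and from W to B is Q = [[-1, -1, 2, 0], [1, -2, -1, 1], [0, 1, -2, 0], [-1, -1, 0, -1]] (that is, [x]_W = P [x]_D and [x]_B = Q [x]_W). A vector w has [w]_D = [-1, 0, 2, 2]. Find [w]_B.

[-1, -12, 0, 5]

Composing the changes, [w]_B = Q P [w]_D.
Q P = [[3, 1, 7, -6], [6, 1, -1, -2], [-4, 0, -6, 4], [-1, -1, 5, -3]]; applying this to [-1, 0, 2, 2] gives [-1, -12, 0, 5].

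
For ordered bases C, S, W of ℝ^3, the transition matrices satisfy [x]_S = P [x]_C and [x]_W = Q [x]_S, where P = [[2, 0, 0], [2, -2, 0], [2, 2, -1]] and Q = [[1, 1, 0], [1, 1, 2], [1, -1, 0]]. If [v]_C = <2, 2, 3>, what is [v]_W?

Apply P to get S-coordinates <4, 0, 5>, then Q to get W-coordinates.
The result is [v]_W = <4, 14, 4>.

<4, 14, 4>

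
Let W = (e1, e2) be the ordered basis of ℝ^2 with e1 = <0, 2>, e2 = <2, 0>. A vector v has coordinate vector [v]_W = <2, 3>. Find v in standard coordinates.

<6, 4>

By definition v = 2e1 + 3e2.
Summing componentwise gives <6, 4>.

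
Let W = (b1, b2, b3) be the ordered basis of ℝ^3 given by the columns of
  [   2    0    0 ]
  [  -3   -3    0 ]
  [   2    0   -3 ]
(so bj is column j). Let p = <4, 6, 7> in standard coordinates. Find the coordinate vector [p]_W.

<2, -4, -1>

Write p = c_1 b1 + ... + c_3 b3 and solve for the c_i.
Solving this 3x3 system gives c = (2, -4, -1).
Check: 2b1 - 4b2 - b3 = <4, 6, 7>.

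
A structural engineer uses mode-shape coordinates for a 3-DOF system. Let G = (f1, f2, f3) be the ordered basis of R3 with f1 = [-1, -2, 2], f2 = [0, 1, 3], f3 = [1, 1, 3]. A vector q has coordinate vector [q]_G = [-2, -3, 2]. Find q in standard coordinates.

By definition q = -2f1 - 3f2 + 2f3.
Summing componentwise gives [4, 3, -7].

[4, 3, -7]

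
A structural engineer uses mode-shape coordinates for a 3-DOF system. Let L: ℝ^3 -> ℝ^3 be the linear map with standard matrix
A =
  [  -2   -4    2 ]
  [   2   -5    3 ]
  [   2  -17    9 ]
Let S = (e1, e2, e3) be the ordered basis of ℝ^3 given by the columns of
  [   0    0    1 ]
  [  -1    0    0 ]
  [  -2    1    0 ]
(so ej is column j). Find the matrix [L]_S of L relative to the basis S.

[[1, -3, -2], [1, 3, -2], [0, 2, -2]]

With P the matrix whose columns are e1, ..., e3, [L]_S = P^(-1) A P.
Column by column: L(e1) = A e1 = (0, -1, -1); its S-coordinates (1, 1, 0) give column 1.
Continuing for each basis vector yields [L]_S = [[1, -3, -2], [1, 3, -2], [0, 2, -2]].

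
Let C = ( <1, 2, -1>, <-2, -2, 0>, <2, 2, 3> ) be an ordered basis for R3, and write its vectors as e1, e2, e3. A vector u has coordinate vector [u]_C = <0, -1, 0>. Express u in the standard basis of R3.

<2, 2, 0>

u = M [u]_C, where M has columns e1, ..., e3.
Carrying out the matrix-vector product, u = <2, 2, 0>.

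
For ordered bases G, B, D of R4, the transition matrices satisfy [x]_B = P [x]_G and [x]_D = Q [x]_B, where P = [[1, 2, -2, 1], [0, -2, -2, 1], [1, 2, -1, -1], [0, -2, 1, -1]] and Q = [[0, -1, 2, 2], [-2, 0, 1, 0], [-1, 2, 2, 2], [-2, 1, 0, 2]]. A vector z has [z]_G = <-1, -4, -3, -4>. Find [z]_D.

Composing the changes, [z]_D = Q P [z]_G.
Q P = [[2, 2, 2, -5], [-1, -2, 3, -3], [1, -6, -2, -3], [-2, -10, 4, -3]]; applying this to <-1, -4, -3, -4> gives <4, 12, 41, 42>.

<4, 12, 41, 42>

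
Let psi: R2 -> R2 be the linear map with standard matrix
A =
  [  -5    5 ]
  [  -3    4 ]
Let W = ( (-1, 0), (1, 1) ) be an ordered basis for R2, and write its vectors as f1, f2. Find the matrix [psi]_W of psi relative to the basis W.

[[-2, 1], [3, 1]]

With P the matrix whose columns are f1, f2, [psi]_W = P^(-1) A P.
Column by column: psi(f1) = A f1 = (5, 3); its W-coordinates (-2, 3) give column 1.
Continuing for each basis vector yields [psi]_W = [[-2, 1], [3, 1]].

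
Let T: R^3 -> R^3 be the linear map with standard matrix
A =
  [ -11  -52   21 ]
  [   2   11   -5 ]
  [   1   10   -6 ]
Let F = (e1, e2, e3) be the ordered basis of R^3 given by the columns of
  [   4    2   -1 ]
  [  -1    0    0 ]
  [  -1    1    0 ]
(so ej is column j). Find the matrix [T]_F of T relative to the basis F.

With P the matrix whose columns are e1, ..., e3, [T]_F = P^(-1) A P.
Column by column: T(e1) = A e1 = <-13, 2, 0>; its F-coordinates <-2, -2, 1> give column 1.
Continuing for each basis vector yields [T]_F = [[-2, 1, 2], [-2, -3, 1], [1, -1, -1]].

[[-2, 1, 2], [-2, -3, 1], [1, -1, -1]]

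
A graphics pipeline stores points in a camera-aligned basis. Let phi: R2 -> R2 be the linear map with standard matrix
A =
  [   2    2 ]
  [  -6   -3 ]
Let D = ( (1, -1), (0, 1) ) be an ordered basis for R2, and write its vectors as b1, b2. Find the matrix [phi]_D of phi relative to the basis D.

With P the matrix whose columns are b1, b2, [phi]_D = P^(-1) A P.
Column by column: phi(b1) = A b1 = (0, -3); its D-coordinates (0, -3) give column 1.
Continuing for each basis vector yields [phi]_D = [[0, 2], [-3, -1]].

[[0, 2], [-3, -1]]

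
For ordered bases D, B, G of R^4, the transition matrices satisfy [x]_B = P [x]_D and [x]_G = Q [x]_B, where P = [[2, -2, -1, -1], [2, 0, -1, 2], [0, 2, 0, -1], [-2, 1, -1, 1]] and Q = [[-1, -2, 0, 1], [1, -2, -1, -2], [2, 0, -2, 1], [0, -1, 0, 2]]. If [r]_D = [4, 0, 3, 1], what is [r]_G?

[-28, 11, 0, -27]

Apply P to get B-coordinates [4, 7, -1, -10], then Q to get G-coordinates.
The result is [r]_G = [-28, 11, 0, -27].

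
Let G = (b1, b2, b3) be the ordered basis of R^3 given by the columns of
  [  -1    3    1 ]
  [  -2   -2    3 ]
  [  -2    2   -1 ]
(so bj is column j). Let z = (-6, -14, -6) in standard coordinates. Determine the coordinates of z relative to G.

(4, 0, -2)

We seek scalars with c_1 b1 + ... + c_3 b3 = z; equivalently solve M c = z where the columns of M are b1, ..., b3.
Gaussian elimination on [M | z] yields c = (4, 0, -2).
Check: 4b1 + 0·b2 - 2b3 = (-6, -14, -6).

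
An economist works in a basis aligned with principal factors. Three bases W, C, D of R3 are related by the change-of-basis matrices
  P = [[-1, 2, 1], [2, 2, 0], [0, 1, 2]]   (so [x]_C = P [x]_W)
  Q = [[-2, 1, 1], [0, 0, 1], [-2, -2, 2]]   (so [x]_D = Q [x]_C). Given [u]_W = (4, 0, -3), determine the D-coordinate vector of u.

(16, -6, -14)

Apply P to get C-coordinates (-7, 8, -6), then Q to get D-coordinates.
The result is [u]_D = (16, -6, -14).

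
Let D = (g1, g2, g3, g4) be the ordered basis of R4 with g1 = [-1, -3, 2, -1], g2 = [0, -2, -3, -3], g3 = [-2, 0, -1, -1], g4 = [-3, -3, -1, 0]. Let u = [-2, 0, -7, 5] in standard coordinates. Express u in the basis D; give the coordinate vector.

[-3, 0, -2, 3]

We seek scalars with c_1 g1 + ... + c_4 g4 = u; equivalently solve M c = u where the columns of M are g1, ..., g4.
Gaussian elimination on [M | u] yields c = (-3, 0, -2, 3).
Check: -3g1 + 0·g2 - 2g3 + 3g4 = [-2, 0, -7, 5].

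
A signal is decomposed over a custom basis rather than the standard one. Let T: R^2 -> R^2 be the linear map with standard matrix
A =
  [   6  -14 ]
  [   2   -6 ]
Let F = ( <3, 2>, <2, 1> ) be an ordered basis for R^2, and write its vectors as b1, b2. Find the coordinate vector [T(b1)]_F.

Compute T(b1) = A b1 = <-10, -6> in standard coordinates.
Then write this in F-coordinates: solve for y in y_1 b1 + y_2 b2 = <-10, -6>.
This gives y = <-2, -2>, which is column 1 of [T]_F.

<-2, -2>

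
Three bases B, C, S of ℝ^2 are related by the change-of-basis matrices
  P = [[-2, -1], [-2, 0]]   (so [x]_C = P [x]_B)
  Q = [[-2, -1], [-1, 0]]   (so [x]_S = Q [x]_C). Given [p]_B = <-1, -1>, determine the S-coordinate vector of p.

<-8, -3>

First [p]_C = P [p]_B = <3, 2>.
Then [p]_S = Q [p]_C = <-8, -3>.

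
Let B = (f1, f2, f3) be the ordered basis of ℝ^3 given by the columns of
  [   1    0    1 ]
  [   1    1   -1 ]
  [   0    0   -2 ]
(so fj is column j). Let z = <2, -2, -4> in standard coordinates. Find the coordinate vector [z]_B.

We seek scalars with c_1 f1 + ... + c_3 f3 = z; equivalently solve M c = z where the columns of M are f1, ..., f3.
Gaussian elimination on [M | z] yields c = (0, 0, 2).
Check: 0·f1 + 0·f2 + 2f3 = <2, -2, -4>.

<0, 0, 2>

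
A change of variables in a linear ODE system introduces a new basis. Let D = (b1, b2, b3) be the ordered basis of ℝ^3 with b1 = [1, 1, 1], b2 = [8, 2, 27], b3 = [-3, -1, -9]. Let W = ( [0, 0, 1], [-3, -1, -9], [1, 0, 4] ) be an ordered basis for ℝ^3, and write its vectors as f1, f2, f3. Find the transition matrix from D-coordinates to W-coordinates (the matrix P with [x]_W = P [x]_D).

Let M have columns bj and N have columns fj. Then for every x, N [x]_W = x = M [x]_D, so P = N^(-1) M.
Since det N = 1, N^(-1) has integer entries; multiplying gives P = [[0, 1, 0], [-1, -2, 1], [-2, 2, 0]].

[[0, 1, 0], [-1, -2, 1], [-2, 2, 0]]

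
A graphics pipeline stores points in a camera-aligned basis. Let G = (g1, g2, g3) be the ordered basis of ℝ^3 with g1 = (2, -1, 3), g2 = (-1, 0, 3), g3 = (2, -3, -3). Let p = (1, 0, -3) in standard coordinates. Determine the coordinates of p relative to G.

Write p = c_1 g1 + ... + c_3 g3 and solve for the c_i.
Row-reducing the augmented matrix [M | p] gives c = (0, -1, 0).
Check: 0·g1 - g2 + 0·g3 = (1, 0, -3).

(0, -1, 0)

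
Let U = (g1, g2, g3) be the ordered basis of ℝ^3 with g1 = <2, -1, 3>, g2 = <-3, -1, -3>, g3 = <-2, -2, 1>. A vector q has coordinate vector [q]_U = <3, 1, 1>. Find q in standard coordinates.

q = M [q]_U, where M has columns g1, ..., g3.
Carrying out the matrix-vector product, q = <1, -6, 7>.

<1, -6, 7>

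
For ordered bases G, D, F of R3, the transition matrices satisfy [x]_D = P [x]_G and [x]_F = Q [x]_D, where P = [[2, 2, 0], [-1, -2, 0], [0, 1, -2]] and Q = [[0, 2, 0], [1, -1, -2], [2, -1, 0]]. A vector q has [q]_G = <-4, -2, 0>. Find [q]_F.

<16, -16, -32>

First [q]_D = P [q]_G = <-12, 8, -2>.
Then [q]_F = Q [q]_D = <16, -16, -32>.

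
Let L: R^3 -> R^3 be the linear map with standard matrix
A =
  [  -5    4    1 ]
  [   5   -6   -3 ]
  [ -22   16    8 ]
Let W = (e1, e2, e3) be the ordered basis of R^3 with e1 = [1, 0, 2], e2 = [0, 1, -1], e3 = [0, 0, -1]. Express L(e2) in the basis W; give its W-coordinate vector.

Column 2 of [L]_W is the W-coordinate vector of L(e2).
In standard coordinates L(e2) = A e2 = [3, -3, 8].
Converting to W: [3, -3, 8] = 3e1 - 3e2 + e3, so the coordinate vector is [3, -3, 1].

[3, -3, 1]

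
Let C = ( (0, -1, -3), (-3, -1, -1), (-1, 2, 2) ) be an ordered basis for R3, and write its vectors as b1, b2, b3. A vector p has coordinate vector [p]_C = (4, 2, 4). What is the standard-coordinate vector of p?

By definition p = 4b1 + 2b2 + 4b3.
Summing componentwise gives (-10, 2, -6).

(-10, 2, -6)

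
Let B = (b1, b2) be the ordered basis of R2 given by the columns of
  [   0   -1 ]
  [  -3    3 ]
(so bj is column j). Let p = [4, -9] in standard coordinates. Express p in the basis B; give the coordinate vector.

[-1, -4]

[p]_B is the unique c with M c = p, where M has columns b1, b2.
System: 0c_1 - c_2 = 4, -3c_1 + 3c_2 = -9; solving gives c_1 = -1, c_2 = -4.
Check: -b1 - 4b2 = [4, -9].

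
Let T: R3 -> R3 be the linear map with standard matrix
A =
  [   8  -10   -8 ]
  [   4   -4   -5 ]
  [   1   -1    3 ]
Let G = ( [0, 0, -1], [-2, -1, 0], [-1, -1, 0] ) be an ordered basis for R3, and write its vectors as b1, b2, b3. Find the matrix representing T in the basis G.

With P the matrix whose columns are b1, ..., b3, [T]_G = P^(-1) A P.
Column by column: T(b1) = A b1 = [8, 5, -3]; its G-coordinates [3, -3, -2] give column 1.
Continuing for each basis vector yields [T]_G = [[3, 1, 0], [-3, 2, -2], [-2, 2, 2]].

[[3, 1, 0], [-3, 2, -2], [-2, 2, 2]]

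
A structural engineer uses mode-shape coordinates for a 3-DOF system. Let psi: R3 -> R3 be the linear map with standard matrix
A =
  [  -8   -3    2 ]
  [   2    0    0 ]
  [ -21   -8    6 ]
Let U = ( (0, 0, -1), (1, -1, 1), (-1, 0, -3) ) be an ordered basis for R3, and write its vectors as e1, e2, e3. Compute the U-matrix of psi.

[[0, 2, -1], [0, -2, 2], [2, 1, 0]]

Let P have columns e1, ..., e3. Then [psi]_U = P^(-1) A P.
Here det P = 1, so P^(-1) is integer; computing A P first and then P^(-1)(A P) gives [[0, 2, -1], [0, -2, 2], [2, 1, 0]].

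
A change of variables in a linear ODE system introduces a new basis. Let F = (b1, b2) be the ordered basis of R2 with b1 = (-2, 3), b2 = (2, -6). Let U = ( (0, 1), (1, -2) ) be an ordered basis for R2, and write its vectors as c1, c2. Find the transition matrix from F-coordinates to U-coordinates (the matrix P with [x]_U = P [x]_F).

[[-1, -2], [-2, 2]]

Column j of P is [bj]_U, since P maps F-coordinates to U-coordinates.
Expressing b1 in U: b1 = -c1 - 2c2, so column 1 of P is (-1, -2).
Doing the same for each bj gives P = [[-1, -2], [-2, 2]].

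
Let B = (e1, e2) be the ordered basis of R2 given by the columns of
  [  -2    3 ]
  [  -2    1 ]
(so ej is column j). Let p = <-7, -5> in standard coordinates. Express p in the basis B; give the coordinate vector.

Write p = c_1 e1 + c_2 e2 and solve for the c_i.
System: -2c_1 + 3c_2 = -7, -2c_1 + c_2 = -5; solving gives c_1 = 2, c_2 = -1.
Check: 2e1 - e2 = <-7, -5>.

<2, -1>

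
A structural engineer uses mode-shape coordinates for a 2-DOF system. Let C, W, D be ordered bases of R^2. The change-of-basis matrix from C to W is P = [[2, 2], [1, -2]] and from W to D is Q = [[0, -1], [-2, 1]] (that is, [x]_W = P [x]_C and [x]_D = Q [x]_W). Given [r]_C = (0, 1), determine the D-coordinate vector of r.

(2, -6)

Composing the changes, [r]_D = Q P [r]_C.
Q P = [[-1, 2], [-3, -6]]; applying this to (0, 1) gives (2, -6).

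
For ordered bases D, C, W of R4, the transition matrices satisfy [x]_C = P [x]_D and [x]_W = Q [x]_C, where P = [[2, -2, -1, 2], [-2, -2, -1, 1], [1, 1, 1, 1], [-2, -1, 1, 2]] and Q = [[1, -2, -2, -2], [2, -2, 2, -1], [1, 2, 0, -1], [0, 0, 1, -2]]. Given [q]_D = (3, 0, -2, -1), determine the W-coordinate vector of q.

(36, 32, 6, 20)

First [q]_C = P [q]_D = (6, -5, 0, -10).
Then [q]_W = Q [q]_C = (36, 32, 6, 20).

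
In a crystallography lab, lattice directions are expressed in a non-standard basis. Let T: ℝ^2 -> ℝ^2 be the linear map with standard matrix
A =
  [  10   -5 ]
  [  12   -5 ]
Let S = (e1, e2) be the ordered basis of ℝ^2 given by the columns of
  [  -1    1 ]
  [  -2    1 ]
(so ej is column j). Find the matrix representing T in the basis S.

Let P have columns e1, e2. Then [T]_S = P^(-1) A P.
Here det P = 1, so P^(-1) is integer; computing A P first and then P^(-1)(A P) gives [[2, -2], [2, 3]].

[[2, -2], [2, 3]]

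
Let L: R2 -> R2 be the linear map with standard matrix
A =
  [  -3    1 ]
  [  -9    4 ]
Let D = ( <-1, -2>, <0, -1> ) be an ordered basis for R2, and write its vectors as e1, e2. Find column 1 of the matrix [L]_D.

Compute L(e1) = A e1 = <1, 1> in standard coordinates.
Then write this in D-coordinates: solve for y in y_1 e1 + y_2 e2 = <1, 1>.
This gives y = <-1, 1>, which is column 1 of [L]_D.

<-1, 1>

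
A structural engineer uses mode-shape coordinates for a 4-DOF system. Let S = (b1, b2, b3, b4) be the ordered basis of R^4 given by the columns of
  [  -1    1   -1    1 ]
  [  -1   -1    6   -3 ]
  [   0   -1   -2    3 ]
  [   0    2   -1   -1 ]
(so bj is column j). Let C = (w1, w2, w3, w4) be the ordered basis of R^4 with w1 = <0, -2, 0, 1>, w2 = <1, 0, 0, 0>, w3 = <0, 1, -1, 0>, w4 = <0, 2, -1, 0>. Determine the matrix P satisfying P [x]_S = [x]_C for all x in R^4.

[[0, 2, -1, -1], [-1, 1, -1, 1], [1, -1, 0, -1], [-1, 2, 2, -2]]

Take x = bj: its S-coordinates are the j-th standard unit vector, so P e_j — column j of P — equals [bj]_C.
b1 = 0·w1 - w2 + w3 - w4, giving column 1 = <0, -1, 1, -1>; repeating for each j gives P = [[0, 2, -1, -1], [-1, 1, -1, 1], [1, -1, 0, -1], [-1, 2, 2, -2]].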